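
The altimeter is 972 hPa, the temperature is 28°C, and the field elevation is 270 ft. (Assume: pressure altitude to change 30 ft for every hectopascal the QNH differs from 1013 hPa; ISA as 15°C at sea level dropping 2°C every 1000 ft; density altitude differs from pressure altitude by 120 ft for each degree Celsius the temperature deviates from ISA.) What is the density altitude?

Pressure altitude = 270 + (1013 − 972) × 30 = 270 + (+1230) = 1500 ft.
ISA temperature at 1500 ft = 15 − 2 × (1500/1000) = 12°C.
ISA deviation = 28 − 12 = +16°C.
Density altitude = 1500 + 120 × (16) = 3420 ft.

3420 ft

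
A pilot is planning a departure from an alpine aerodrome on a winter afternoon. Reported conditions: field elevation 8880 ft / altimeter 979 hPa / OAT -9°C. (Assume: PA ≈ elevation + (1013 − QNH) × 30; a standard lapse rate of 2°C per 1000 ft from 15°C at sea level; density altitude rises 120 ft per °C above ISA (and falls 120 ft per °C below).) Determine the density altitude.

9396 ft

Pressure altitude = 8880 + (1013 − 979) × 30 = 8880 + (+1020) = 9900 ft.
ISA temperature at 9900 ft = 15 − 2 × (9900/1000) = -4.8°C.
ISA deviation = -9 − (-4.8) = -4.2°C.
Density altitude = 9900 + 120 × (-4.2) = 9396 ft.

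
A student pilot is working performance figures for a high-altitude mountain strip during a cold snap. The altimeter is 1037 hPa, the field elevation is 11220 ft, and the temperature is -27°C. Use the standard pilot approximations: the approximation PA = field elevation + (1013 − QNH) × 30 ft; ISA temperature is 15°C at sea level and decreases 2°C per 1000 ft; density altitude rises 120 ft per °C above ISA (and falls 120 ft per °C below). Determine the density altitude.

7980 ft

Pressure altitude = 11220 + (1013 − 1037) × 30 = 11220 + (-720) = 10500 ft.
ISA temperature at 10500 ft = 15 − 2 × (10500/1000) = -6°C.
ISA deviation = -27 − (-6) = -21°C.
Density altitude = 10500 + 120 × (-21) = 7980 ft.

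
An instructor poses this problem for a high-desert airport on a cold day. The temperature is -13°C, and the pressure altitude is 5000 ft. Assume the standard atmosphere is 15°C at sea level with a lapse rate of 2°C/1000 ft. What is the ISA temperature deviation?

ISA temperature at 5000 ft = 15 − 2 × (5000/1000) = 5°C.
Deviation = OAT − ISA = -13 − 5 = -18°C.

ISA-18°C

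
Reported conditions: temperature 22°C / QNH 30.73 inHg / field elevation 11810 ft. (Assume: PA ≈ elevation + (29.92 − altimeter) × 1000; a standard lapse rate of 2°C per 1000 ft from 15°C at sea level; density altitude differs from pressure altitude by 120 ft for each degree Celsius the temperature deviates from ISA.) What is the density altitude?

14480 ft

Pressure altitude = 11810 + (29.92 − 30.73) × 1000 = 11810 + (-810) = 11000 ft.
ISA temperature at 11000 ft = 15 − 2 × (11000/1000) = -7°C.
ISA deviation = 22 − (-7) = +29°C.
Density altitude = 11000 + 120 × (29) = 14480 ft.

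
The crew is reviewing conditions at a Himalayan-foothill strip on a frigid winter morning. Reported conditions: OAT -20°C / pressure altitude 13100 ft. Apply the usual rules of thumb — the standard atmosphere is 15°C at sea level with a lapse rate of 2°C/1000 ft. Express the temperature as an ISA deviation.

ISA temperature at 13100 ft = 15 − 2 × (13100/1000) = -11.2°C.
Deviation = OAT − ISA = -20 − (-11.2) = -8.8°C.

ISA-8.8°C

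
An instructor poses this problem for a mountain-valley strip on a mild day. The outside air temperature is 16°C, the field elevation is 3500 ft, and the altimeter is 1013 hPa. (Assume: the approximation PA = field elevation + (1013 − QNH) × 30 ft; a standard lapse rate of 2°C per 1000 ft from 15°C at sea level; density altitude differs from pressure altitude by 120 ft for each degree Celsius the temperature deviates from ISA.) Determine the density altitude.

Pressure altitude = 3500 + (1013 − 1013) × 30 = 3500 + (0) = 3500 ft.
ISA temperature at 3500 ft = 15 − 2 × (3500/1000) = 8°C.
ISA deviation = 16 − 8 = +8°C.
Density altitude = 3500 + 120 × (8) = 4460 ft.

4460 ft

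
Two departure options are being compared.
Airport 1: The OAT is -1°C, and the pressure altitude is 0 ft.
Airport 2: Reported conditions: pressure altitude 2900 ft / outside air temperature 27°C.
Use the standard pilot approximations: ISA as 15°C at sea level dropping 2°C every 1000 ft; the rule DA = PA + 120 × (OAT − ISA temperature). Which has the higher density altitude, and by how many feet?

Airport 2 by 6956 ft

Airport 1: ISA temp = 15°C, deviation -16°C, DA = 0 + 120 × (-16) = -1920 ft.
Airport 2: ISA temp = 9.2°C, deviation +17.8°C, DA = 2900 + 120 × 17.8 = 5036 ft.
Airport 2 is higher by 5036 − (-1920) = 6956 ft.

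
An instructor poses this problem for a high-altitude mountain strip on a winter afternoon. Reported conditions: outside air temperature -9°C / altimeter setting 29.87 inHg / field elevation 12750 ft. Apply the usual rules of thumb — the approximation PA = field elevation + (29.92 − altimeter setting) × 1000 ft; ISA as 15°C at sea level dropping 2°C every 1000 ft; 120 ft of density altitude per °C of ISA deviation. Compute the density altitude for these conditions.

12992 ft

Pressure altitude = 12750 + (29.92 − 29.87) × 1000 = 12750 + (+50) = 12800 ft.
ISA temperature at 12800 ft = 15 − 2 × (12800/1000) = -10.6°C.
ISA deviation = -9 − (-10.6) = +1.6°C.
Density altitude = 12800 + 120 × (1.6) = 12992 ft.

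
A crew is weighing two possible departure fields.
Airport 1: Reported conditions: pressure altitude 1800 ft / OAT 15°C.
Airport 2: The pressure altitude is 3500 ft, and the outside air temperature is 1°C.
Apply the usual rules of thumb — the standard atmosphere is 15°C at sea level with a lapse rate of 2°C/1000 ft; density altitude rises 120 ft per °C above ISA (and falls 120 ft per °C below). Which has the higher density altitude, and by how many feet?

Airport 1: ISA temp = 11.4°C, deviation +3.6°C, DA = 1800 + 120 × 3.6 = 2232 ft.
Airport 2: ISA temp = 8°C, deviation -7°C, DA = 3500 + 120 × (-7) = 2660 ft.
Airport 2 is higher by 2660 − 2232 = 428 ft.

Airport 2 by 428 ft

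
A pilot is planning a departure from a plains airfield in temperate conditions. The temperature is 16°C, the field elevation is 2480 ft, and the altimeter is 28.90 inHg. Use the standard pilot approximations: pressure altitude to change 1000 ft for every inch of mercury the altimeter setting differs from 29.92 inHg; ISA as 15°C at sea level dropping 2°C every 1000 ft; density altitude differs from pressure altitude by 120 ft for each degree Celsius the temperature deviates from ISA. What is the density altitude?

4460 ft

Pressure altitude = 2480 + (29.92 − 28.90) × 1000 = 2480 + (+1020) = 3500 ft.
ISA temperature at 3500 ft = 15 − 2 × (3500/1000) = 8°C.
ISA deviation = 16 − 8 = +8°C.
Density altitude = 3500 + 120 × (8) = 4460 ft.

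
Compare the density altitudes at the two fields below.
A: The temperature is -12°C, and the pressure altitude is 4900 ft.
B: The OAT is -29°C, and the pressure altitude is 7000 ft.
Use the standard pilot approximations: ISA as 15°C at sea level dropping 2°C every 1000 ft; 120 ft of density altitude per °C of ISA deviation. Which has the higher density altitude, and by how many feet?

A: ISA temp = 5.2°C, deviation -17.2°C, DA = 4900 + 120 × (-17.2) = 2836 ft.
B: ISA temp = 1°C, deviation -30°C, DA = 7000 + 120 × (-30) = 3400 ft.
B is higher by 3400 − 2836 = 564 ft.

B by 564 ft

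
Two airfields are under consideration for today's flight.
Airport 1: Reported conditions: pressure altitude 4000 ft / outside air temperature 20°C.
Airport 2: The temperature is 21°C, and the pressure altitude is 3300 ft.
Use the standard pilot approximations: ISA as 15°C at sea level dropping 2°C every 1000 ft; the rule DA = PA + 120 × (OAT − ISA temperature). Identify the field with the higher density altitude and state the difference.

Airport 1: ISA temp = 7°C, deviation +13°C, DA = 4000 + 120 × 13 = 5560 ft.
Airport 2: ISA temp = 8.4°C, deviation +12.6°C, DA = 3300 + 120 × 12.6 = 4812 ft.
Airport 1 is higher by 5560 − 4812 = 748 ft.

Airport 1 by 748 ft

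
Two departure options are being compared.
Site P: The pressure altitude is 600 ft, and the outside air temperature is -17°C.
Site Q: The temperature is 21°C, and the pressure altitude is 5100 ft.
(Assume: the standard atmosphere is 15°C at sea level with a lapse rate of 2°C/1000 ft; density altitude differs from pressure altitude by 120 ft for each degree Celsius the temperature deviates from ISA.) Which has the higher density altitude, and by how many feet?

Site P: ISA temp = 13.8°C, deviation -30.8°C, DA = 600 + 120 × (-30.8) = -3096 ft.
Site Q: ISA temp = 4.8°C, deviation +16.2°C, DA = 5100 + 120 × 16.2 = 7044 ft.
Site Q is higher by 7044 − (-3096) = 10140 ft.

Site Q by 10140 ft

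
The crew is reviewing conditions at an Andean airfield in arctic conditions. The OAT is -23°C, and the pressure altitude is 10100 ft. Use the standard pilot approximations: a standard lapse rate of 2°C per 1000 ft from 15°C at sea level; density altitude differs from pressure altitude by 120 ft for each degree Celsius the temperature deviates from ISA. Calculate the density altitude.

ISA temperature at 10100 ft = 15 − 2 × (10100/1000) = -5.2°C.
ISA deviation = -23 − (-5.2) = -17.8°C.
Density altitude = 10100 + 120 × (-17.8) = 10100 + (-2136) = 7964 ft.

7964 ft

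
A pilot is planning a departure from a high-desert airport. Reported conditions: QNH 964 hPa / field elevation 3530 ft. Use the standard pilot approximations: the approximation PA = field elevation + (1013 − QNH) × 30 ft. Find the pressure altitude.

5000 ft

Pressure correction = (1013 − 964) × 30 = +1470 ft.
Pressure altitude = 3530 + (+1470) = 5000 ft.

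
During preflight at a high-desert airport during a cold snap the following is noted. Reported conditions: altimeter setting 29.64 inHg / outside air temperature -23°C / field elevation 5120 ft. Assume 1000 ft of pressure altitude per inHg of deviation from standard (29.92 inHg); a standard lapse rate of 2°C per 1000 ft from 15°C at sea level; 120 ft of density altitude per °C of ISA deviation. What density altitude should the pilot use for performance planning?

2136 ft

Pressure altitude = 5120 + (29.92 − 29.64) × 1000 = 5120 + (+280) = 5400 ft.
ISA temperature at 5400 ft = 15 − 2 × (5400/1000) = 4.2°C.
ISA deviation = -23 − 4.2 = -27.2°C.
Density altitude = 5400 + 120 × (-27.2) = 2136 ft.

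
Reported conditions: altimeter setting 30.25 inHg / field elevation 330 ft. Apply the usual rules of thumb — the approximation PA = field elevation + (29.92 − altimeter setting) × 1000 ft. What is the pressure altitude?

Pressure correction = (29.92 − 30.25) × 1000 = -330 ft.
Pressure altitude = 330 + (-330) = 0 ft.

0 ft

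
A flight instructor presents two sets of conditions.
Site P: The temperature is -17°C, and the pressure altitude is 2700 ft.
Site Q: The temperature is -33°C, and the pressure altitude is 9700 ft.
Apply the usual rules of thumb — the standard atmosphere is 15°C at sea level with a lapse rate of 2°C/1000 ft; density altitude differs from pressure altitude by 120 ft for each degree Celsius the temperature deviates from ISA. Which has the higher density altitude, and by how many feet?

Site Q by 6760 ft

Site P: ISA temp = 9.6°C, deviation -26.6°C, DA = 2700 + 120 × (-26.6) = -492 ft.
Site Q: ISA temp = -4.4°C, deviation -28.6°C, DA = 9700 + 120 × (-28.6) = 6268 ft.
Site Q is higher by 6268 − (-492) = 6760 ft.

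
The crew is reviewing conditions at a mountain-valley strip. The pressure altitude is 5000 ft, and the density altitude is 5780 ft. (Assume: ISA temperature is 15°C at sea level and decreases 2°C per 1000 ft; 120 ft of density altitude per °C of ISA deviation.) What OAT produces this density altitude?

11.5°C

Density altitude − pressure altitude = 5780 − 5000 = +780 ft.
At 120 ft/°C that is an ISA deviation of 780/120 = +6.5°C.
ISA temperature at 5000 ft = 15 − 2 × (5000/1000) = 5°C.
OAT = ISA + deviation = 5 + (+6.5) = 11.5°C.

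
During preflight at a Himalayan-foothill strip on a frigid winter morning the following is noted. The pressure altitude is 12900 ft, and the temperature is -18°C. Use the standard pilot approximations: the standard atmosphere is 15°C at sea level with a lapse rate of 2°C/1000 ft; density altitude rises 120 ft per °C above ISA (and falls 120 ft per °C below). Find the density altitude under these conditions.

12036 ft

ISA temperature at 12900 ft = 15 − 2 × (12900/1000) = -10.8°C.
ISA deviation = -18 − (-10.8) = -7.2°C.
Density altitude = 12900 + 120 × (-7.2) = 12900 + (-864) = 12036 ft.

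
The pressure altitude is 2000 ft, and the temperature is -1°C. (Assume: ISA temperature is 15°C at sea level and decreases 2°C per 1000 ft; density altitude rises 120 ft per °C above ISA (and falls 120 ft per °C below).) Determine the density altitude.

560 ft

ISA temperature at 2000 ft = 15 − 2 × (2000/1000) = 11°C.
ISA deviation = -1 − 11 = -12°C.
Density altitude = 2000 + 120 × (-12) = 2000 + (-1440) = 560 ft.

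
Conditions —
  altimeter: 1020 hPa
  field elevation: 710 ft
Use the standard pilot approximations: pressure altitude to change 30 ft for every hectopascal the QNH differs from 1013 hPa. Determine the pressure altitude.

500 ft

Pressure correction = (1013 − 1020) × 30 = -210 ft.
Pressure altitude = 710 + (-210) = 500 ft.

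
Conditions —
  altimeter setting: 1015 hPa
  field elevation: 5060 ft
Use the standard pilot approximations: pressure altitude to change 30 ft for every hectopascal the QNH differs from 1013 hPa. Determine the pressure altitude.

5000 ft

Pressure correction = (1013 − 1015) × 30 = -60 ft.
Pressure altitude = 5060 + (-60) = 5000 ft.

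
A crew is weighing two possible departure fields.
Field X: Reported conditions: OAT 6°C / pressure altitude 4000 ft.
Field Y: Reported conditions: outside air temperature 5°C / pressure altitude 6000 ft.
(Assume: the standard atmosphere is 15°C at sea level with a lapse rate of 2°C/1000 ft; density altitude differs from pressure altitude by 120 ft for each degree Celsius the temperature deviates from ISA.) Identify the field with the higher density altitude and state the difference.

Field Y by 2360 ft

Field X: ISA temp = 7°C, deviation -1°C, DA = 4000 + 120 × (-1) = 3880 ft.
Field Y: ISA temp = 3°C, deviation +2°C, DA = 6000 + 120 × 2 = 6240 ft.
Field Y is higher by 6240 − 3880 = 2360 ft.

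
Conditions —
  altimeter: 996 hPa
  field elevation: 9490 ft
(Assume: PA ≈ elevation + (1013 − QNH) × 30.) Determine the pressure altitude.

10000 ft

Pressure correction = (1013 − 996) × 30 = +510 ft.
Pressure altitude = 9490 + (+510) = 10000 ft.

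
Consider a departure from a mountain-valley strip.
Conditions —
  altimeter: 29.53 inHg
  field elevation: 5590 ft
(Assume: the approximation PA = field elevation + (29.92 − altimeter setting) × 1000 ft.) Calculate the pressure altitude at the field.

5980 ft

Pressure correction = (29.92 − 29.53) × 1000 = +390 ft.
Pressure altitude = 5590 + (+390) = 5980 ft.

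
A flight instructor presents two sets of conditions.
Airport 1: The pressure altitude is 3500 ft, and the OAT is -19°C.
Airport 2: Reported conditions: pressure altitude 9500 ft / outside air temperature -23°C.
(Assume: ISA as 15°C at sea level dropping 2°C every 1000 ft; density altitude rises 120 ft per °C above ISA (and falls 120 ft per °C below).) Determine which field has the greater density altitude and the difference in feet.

Airport 1: ISA temp = 8°C, deviation -27°C, DA = 3500 + 120 × (-27) = 260 ft.
Airport 2: ISA temp = -4°C, deviation -19°C, DA = 9500 + 120 × (-19) = 7220 ft.
Airport 2 is higher by 7220 − 260 = 6960 ft.

Airport 2 by 6960 ft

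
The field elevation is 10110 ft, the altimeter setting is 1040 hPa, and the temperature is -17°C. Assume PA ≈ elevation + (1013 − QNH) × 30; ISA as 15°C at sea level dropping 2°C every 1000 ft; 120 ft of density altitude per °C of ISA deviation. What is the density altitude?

7692 ft

Pressure altitude = 10110 + (1013 − 1040) × 30 = 10110 + (-810) = 9300 ft.
ISA temperature at 9300 ft = 15 − 2 × (9300/1000) = -3.6°C.
ISA deviation = -17 − (-3.6) = -13.4°C.
Density altitude = 9300 + 120 × (-13.4) = 7692 ft.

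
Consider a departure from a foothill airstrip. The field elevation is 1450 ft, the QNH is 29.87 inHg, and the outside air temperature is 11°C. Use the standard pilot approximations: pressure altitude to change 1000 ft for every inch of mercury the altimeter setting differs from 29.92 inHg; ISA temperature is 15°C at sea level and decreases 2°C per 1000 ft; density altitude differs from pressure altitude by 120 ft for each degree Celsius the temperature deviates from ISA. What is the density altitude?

1380 ft

Pressure altitude = 1450 + (29.92 − 29.87) × 1000 = 1450 + (+50) = 1500 ft.
ISA temperature at 1500 ft = 15 − 2 × (1500/1000) = 12°C.
ISA deviation = 11 − 12 = -1°C.
Density altitude = 1500 + 120 × (-1) = 1380 ft.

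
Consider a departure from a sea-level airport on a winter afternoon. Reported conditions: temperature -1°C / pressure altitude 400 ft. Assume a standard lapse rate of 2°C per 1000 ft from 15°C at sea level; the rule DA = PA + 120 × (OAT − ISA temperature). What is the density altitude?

-1424 ft

ISA temperature at 400 ft = 15 − 2 × (400/1000) = 14.2°C.
ISA deviation = -1 − 14.2 = -15.2°C.
Density altitude = 400 + 120 × (-15.2) = 400 + (-1824) = -1424 ft.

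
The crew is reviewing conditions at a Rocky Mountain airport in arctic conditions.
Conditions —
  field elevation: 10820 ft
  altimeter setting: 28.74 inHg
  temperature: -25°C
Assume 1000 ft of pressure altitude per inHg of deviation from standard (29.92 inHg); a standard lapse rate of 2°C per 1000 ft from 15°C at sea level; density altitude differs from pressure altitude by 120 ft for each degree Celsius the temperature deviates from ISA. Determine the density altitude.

Pressure altitude = 10820 + (29.92 − 28.74) × 1000 = 10820 + (+1180) = 12000 ft.
ISA temperature at 12000 ft = 15 − 2 × (12000/1000) = -9°C.
ISA deviation = -25 − (-9) = -16°C.
Density altitude = 12000 + 120 × (-16) = 10080 ft.

10080 ft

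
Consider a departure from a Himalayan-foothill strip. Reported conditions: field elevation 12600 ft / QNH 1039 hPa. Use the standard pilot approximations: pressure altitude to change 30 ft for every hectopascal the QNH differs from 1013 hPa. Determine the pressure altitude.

11820 ft

Pressure correction = (1013 − 1039) × 30 = -780 ft.
Pressure altitude = 12600 + (-780) = 11820 ft.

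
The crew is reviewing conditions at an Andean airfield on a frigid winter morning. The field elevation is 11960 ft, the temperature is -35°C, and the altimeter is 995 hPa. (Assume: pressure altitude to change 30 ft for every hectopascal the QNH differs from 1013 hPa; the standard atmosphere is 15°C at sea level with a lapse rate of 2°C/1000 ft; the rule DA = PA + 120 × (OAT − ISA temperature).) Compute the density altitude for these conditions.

Pressure altitude = 11960 + (1013 − 995) × 30 = 11960 + (+540) = 12500 ft.
ISA temperature at 12500 ft = 15 − 2 × (12500/1000) = -10°C.
ISA deviation = -35 − (-10) = -25°C.
Density altitude = 12500 + 120 × (-25) = 9500 ft.

9500 ft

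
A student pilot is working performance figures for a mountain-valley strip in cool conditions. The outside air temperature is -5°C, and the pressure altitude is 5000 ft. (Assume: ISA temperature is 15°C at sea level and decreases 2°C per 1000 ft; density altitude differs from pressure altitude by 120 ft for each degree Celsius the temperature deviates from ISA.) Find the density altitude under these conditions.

3800 ft

ISA temperature at 5000 ft = 15 − 2 × (5000/1000) = 5°C.
ISA deviation = -5 − 5 = -10°C.
Density altitude = 5000 + 120 × (-10) = 5000 + (-1200) = 3800 ft.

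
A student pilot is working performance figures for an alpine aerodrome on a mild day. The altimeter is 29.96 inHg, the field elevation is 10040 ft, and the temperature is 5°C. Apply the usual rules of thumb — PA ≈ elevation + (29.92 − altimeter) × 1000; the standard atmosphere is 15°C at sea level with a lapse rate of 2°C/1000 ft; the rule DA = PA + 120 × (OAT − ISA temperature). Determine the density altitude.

11200 ft

Pressure altitude = 10040 + (29.92 − 29.96) × 1000 = 10040 + (-40) = 10000 ft.
ISA temperature at 10000 ft = 15 − 2 × (10000/1000) = -5°C.
ISA deviation = 5 − (-5) = +10°C.
Density altitude = 10000 + 120 × (10) = 11200 ft.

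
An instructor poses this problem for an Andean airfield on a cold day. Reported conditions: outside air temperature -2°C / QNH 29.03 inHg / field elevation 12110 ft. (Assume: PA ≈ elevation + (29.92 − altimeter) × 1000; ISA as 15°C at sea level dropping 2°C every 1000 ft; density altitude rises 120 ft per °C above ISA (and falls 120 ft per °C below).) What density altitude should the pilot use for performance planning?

14080 ft

Pressure altitude = 12110 + (29.92 − 29.03) × 1000 = 12110 + (+890) = 13000 ft.
ISA temperature at 13000 ft = 15 − 2 × (13000/1000) = -11°C.
ISA deviation = -2 − (-11) = +9°C.
Density altitude = 13000 + 120 × (9) = 14080 ft.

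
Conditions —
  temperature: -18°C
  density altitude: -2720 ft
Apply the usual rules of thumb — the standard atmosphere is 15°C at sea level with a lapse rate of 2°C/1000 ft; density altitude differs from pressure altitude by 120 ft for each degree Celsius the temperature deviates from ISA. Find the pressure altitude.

DA = PA + 120 × (OAT − (15 − 2·PA/1000)) = PA + 120·OAT − 1800 + 0.24·PA = 1.24·PA + 120·OAT − 1800.
So 1.24·PA = -2720 − 120 × (-18) + 1800 = 1240.
PA = 1240 / 1.24 = 1000 ft.

1000 ft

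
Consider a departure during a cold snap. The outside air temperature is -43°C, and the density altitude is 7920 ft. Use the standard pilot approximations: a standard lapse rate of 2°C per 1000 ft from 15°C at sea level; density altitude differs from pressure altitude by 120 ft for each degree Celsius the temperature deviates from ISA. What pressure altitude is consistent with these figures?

12000 ft

DA = PA + 120 × (OAT − (15 − 2·PA/1000)) = PA + 120·OAT − 1800 + 0.24·PA = 1.24·PA + 120·OAT − 1800.
So 1.24·PA = 7920 − 120 × (-43) + 1800 = 14880.
PA = 14880 / 1.24 = 12000 ft.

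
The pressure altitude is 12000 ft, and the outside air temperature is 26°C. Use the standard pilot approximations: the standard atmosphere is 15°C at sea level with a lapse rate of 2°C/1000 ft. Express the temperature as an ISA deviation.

ISA+35°C

ISA temperature at 12000 ft = 15 − 2 × (12000/1000) = -9°C.
Deviation = OAT − ISA = 26 − (-9) = +35°C.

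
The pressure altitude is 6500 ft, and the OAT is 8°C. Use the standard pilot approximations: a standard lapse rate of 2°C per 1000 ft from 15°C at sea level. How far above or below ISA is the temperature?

ISA temperature at 6500 ft = 15 − 2 × (6500/1000) = 2°C.
Deviation = OAT − ISA = 8 − 2 = +6°C.

ISA+6°C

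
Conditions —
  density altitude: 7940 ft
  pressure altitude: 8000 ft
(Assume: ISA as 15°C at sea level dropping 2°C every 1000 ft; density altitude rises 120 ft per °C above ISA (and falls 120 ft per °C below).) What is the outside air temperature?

-1.5°C

Density altitude − pressure altitude = 7940 − 8000 = -60 ft.
At 120 ft/°C that is an ISA deviation of -60/120 = -0.5°C.
ISA temperature at 8000 ft = 15 − 2 × (8000/1000) = -1°C.
OAT = ISA + deviation = -1 + (-0.5) = -1.5°C.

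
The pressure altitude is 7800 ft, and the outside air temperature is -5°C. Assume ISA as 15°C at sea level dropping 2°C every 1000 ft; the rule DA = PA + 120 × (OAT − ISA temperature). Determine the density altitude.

ISA temperature at 7800 ft = 15 − 2 × (7800/1000) = -0.6°C.
ISA deviation = -5 − (-0.6) = -4.4°C.
Density altitude = 7800 + 120 × (-4.4) = 7800 + (-528) = 7272 ft.

7272 ft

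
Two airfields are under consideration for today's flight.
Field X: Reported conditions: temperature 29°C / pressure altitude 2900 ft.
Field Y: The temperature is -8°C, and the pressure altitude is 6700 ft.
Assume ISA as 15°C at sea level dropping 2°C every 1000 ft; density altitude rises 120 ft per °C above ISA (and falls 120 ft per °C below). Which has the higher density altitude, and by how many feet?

Field X: ISA temp = 9.2°C, deviation +19.8°C, DA = 2900 + 120 × 19.8 = 5276 ft.
Field Y: ISA temp = 1.6°C, deviation -9.6°C, DA = 6700 + 120 × (-9.6) = 5548 ft.
Field Y is higher by 5548 − 5276 = 272 ft.

Field Y by 272 ft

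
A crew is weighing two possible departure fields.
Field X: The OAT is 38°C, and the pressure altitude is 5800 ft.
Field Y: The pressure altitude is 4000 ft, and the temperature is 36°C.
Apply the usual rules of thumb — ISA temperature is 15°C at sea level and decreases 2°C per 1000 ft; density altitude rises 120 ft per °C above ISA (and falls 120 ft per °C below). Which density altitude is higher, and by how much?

Field X by 2472 ft

Field X: ISA temp = 3.4°C, deviation +34.6°C, DA = 5800 + 120 × 34.6 = 9952 ft.
Field Y: ISA temp = 7°C, deviation +29°C, DA = 4000 + 120 × 29 = 7480 ft.
Field X is higher by 9952 − 7480 = 2472 ft.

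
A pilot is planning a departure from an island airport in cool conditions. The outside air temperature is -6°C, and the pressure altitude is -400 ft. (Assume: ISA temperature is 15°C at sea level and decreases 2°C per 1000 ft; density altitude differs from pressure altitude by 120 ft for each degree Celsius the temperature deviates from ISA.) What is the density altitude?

ISA temperature at -400 ft = 15 − 2 × (-400/1000) = 15.8°C.
ISA deviation = -6 − 15.8 = -21.8°C.
Density altitude = -400 + 120 × (-21.8) = -400 + (-2616) = -3016 ft.

-3016 ft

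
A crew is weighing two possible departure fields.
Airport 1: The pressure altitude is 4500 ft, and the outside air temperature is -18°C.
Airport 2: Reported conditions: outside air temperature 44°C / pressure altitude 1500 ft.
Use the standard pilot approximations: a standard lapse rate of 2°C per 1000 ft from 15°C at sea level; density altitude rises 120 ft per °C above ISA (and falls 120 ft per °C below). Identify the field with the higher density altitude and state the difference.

Airport 2 by 3720 ft

Airport 1: ISA temp = 6°C, deviation -24°C, DA = 4500 + 120 × (-24) = 1620 ft.
Airport 2: ISA temp = 12°C, deviation +32°C, DA = 1500 + 120 × 32 = 5340 ft.
Airport 2 is higher by 5340 − 1620 = 3720 ft.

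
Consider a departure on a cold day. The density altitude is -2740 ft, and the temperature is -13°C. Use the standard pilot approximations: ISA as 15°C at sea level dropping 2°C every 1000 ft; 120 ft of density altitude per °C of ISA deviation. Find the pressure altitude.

500 ft

DA = PA + 120 × (OAT − (15 − 2·PA/1000)) = PA + 120·OAT − 1800 + 0.24·PA = 1.24·PA + 120·OAT − 1800.
So 1.24·PA = -2740 − 120 × (-13) + 1800 = 620.
PA = 620 / 1.24 = 500 ft.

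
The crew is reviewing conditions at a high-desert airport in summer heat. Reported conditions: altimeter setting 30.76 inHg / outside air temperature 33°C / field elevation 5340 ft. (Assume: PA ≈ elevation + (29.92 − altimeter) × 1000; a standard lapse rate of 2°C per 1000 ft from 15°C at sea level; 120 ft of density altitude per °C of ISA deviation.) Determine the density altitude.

Pressure altitude = 5340 + (29.92 − 30.76) × 1000 = 5340 + (-840) = 4500 ft.
ISA temperature at 4500 ft = 15 − 2 × (4500/1000) = 6°C.
ISA deviation = 33 − 6 = +27°C.
Density altitude = 4500 + 120 × (27) = 7740 ft.

7740 ft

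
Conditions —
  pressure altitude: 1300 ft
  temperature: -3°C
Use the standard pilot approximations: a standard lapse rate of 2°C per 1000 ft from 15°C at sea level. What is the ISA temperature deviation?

ISA temperature at 1300 ft = 15 − 2 × (1300/1000) = 12.4°C.
Deviation = OAT − ISA = -3 − 12.4 = -15.4°C.

ISA-15.4°C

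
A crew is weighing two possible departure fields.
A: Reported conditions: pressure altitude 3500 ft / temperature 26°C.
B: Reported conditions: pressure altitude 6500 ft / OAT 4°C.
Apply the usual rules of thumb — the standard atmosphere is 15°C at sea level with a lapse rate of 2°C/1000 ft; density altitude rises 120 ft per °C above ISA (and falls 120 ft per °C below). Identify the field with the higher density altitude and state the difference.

B by 1080 ft

A: ISA temp = 8°C, deviation +18°C, DA = 3500 + 120 × 18 = 5660 ft.
B: ISA temp = 2°C, deviation +2°C, DA = 6500 + 120 × 2 = 6740 ft.
B is higher by 6740 − 5660 = 1080 ft.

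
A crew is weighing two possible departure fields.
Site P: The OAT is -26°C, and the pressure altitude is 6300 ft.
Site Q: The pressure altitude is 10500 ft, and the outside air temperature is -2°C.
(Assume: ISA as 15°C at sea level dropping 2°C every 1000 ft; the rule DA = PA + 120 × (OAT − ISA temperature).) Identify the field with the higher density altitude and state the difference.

Site P: ISA temp = 2.4°C, deviation -28.4°C, DA = 6300 + 120 × (-28.4) = 2892 ft.
Site Q: ISA temp = -6°C, deviation +4°C, DA = 10500 + 120 × 4 = 10980 ft.
Site Q is higher by 10980 − 2892 = 8088 ft.

Site Q by 8088 ft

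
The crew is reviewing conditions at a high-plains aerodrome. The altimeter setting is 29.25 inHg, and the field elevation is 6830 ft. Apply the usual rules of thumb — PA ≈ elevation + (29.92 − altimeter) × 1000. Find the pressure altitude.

Pressure correction = (29.92 − 29.25) × 1000 = +670 ft.
Pressure altitude = 6830 + (+670) = 7500 ft.

7500 ft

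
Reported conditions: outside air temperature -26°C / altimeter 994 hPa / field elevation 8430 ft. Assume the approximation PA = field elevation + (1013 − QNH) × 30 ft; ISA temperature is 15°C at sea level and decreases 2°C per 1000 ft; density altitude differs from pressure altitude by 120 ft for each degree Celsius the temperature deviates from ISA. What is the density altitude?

Pressure altitude = 8430 + (1013 − 994) × 30 = 8430 + (+570) = 9000 ft.
ISA temperature at 9000 ft = 15 − 2 × (9000/1000) = -3°C.
ISA deviation = -26 − (-3) = -23°C.
Density altitude = 9000 + 120 × (-23) = 6240 ft.

6240 ft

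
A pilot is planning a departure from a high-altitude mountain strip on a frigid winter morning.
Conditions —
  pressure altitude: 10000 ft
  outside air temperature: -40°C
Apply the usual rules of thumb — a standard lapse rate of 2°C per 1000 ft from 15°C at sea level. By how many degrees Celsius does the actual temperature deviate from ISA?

ISA-35°C

ISA temperature at 10000 ft = 15 − 2 × (10000/1000) = -5°C.
Deviation = OAT − ISA = -40 − (-5) = -35°C.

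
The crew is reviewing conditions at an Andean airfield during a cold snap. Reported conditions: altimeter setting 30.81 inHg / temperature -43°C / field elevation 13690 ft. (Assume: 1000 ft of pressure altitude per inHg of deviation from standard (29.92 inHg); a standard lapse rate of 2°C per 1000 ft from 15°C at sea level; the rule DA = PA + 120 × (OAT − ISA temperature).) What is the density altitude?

Pressure altitude = 13690 + (29.92 − 30.81) × 1000 = 13690 + (-890) = 12800 ft.
ISA temperature at 12800 ft = 15 − 2 × (12800/1000) = -10.6°C.
ISA deviation = -43 − (-10.6) = -32.4°C.
Density altitude = 12800 + 120 × (-32.4) = 8912 ft.

8912 ft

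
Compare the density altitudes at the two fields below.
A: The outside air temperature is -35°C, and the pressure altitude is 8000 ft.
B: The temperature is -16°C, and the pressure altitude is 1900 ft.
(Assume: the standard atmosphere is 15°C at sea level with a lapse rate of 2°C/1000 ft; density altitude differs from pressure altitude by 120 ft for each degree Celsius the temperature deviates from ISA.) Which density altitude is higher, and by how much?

A by 5284 ft

A: ISA temp = -1°C, deviation -34°C, DA = 8000 + 120 × (-34) = 3920 ft.
B: ISA temp = 11.2°C, deviation -27.2°C, DA = 1900 + 120 × (-27.2) = -1364 ft.
A is higher by 3920 − (-1364) = 5284 ft.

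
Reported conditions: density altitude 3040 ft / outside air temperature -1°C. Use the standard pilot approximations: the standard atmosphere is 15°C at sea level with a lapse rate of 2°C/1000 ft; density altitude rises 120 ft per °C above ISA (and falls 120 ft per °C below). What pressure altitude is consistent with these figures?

DA = PA + 120 × (OAT − (15 − 2·PA/1000)) = PA + 120·OAT − 1800 + 0.24·PA = 1.24·PA + 120·OAT − 1800.
So 1.24·PA = 3040 − 120 × (-1) + 1800 = 4960.
PA = 4960 / 1.24 = 4000 ft.

4000 ft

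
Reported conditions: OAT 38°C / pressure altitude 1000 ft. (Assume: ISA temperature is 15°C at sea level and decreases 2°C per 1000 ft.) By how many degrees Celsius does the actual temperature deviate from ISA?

ISA+25°C

ISA temperature at 1000 ft = 15 − 2 × (1000/1000) = 13°C.
Deviation = OAT − ISA = 38 − 13 = +25°C.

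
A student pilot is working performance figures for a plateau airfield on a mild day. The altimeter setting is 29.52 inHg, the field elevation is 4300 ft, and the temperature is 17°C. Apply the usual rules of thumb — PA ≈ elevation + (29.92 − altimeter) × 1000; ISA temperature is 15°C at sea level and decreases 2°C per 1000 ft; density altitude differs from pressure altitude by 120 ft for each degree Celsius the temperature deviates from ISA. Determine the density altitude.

6068 ft

Pressure altitude = 4300 + (29.92 − 29.52) × 1000 = 4300 + (+400) = 4700 ft.
ISA temperature at 4700 ft = 15 − 2 × (4700/1000) = 5.6°C.
ISA deviation = 17 − 5.6 = +11.4°C.
Density altitude = 4700 + 120 × (11.4) = 6068 ft.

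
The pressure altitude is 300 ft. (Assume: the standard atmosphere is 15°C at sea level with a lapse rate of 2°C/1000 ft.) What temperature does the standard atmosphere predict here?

ISA temperature = 15 − 2 × (300/1000) = 15 − 0.6 = 14.4°C.

14.4°C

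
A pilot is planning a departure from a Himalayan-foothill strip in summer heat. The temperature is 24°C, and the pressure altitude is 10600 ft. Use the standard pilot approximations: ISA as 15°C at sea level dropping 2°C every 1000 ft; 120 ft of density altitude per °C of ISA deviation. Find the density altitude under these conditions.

ISA temperature at 10600 ft = 15 − 2 × (10600/1000) = -6.2°C.
ISA deviation = 24 − (-6.2) = +30.2°C.
Density altitude = 10600 + 120 × (30.2) = 10600 + (+3624) = 14224 ft.

14224 ft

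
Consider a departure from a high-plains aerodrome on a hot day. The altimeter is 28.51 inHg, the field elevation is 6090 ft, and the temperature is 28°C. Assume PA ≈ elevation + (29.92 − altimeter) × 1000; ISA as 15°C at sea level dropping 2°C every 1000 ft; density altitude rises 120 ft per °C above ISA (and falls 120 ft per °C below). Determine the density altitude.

Pressure altitude = 6090 + (29.92 − 28.51) × 1000 = 6090 + (+1410) = 7500 ft.
ISA temperature at 7500 ft = 15 − 2 × (7500/1000) = 0°C.
ISA deviation = 28 − 0 = +28°C.
Density altitude = 7500 + 120 × (28) = 10860 ft.

10860 ft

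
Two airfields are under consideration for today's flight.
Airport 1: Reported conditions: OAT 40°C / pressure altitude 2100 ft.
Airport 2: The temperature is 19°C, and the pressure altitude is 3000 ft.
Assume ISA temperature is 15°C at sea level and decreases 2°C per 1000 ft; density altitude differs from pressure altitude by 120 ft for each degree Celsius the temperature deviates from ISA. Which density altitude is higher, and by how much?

Airport 1: ISA temp = 10.8°C, deviation +29.2°C, DA = 2100 + 120 × 29.2 = 5604 ft.
Airport 2: ISA temp = 9°C, deviation +10°C, DA = 3000 + 120 × 10 = 4200 ft.
Airport 1 is higher by 5604 − 4200 = 1404 ft.

Airport 1 by 1404 ft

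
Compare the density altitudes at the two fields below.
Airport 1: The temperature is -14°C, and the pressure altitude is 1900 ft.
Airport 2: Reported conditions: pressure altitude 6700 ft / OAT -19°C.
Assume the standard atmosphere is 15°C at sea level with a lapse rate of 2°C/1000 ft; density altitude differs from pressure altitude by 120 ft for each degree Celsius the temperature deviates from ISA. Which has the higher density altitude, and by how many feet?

Airport 2 by 5352 ft

Airport 1: ISA temp = 11.2°C, deviation -25.2°C, DA = 1900 + 120 × (-25.2) = -1124 ft.
Airport 2: ISA temp = 1.6°C, deviation -20.6°C, DA = 6700 + 120 × (-20.6) = 4228 ft.
Airport 2 is higher by 4228 − (-1124) = 5352 ft.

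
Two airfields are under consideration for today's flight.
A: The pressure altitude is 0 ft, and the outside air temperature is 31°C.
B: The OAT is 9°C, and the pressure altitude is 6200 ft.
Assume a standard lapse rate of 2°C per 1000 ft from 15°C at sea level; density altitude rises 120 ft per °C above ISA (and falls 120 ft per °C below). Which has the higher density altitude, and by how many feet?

A: ISA temp = 15°C, deviation +16°C, DA = 0 + 120 × 16 = 1920 ft.
B: ISA temp = 2.6°C, deviation +6.4°C, DA = 6200 + 120 × 6.4 = 6968 ft.
B is higher by 6968 − 1920 = 5048 ft.

B by 5048 ft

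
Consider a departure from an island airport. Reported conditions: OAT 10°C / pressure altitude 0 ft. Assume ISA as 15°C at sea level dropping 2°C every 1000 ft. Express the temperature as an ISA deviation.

ISA-5°C

ISA temperature at 0 ft = 15 − 2 × (0/1000) = 15°C.
Deviation = OAT − ISA = 10 − 15 = -5°C.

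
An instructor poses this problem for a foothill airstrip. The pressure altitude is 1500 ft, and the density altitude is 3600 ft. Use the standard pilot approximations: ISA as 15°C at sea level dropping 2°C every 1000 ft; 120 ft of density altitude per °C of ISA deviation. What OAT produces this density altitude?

29.5°C

Density altitude − pressure altitude = 3600 − 1500 = +2100 ft.
At 120 ft/°C that is an ISA deviation of 2100/120 = +17.5°C.
ISA temperature at 1500 ft = 15 − 2 × (1500/1000) = 12°C.
OAT = ISA + deviation = 12 + (+17.5) = 29.5°C.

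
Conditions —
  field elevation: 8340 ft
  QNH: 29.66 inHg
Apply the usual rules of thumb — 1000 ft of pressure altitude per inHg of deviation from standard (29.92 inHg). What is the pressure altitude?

8600 ft

Pressure correction = (29.92 − 29.66) × 1000 = +260 ft.
Pressure altitude = 8340 + (+260) = 8600 ft.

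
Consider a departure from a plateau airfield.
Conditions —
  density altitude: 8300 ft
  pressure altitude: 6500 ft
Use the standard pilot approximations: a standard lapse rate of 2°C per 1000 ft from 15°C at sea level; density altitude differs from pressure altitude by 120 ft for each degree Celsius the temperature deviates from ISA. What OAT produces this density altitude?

17°C

Density altitude − pressure altitude = 8300 − 6500 = +1800 ft.
At 120 ft/°C that is an ISA deviation of 1800/120 = +15°C.
ISA temperature at 6500 ft = 15 − 2 × (6500/1000) = 2°C.
OAT = ISA + deviation = 2 + (+15) = 17°C.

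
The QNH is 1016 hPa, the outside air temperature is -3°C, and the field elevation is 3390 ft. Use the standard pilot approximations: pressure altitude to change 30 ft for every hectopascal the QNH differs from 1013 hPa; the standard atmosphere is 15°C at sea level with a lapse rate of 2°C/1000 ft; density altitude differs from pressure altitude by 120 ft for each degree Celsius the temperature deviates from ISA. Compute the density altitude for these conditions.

1932 ft

Pressure altitude = 3390 + (1013 − 1016) × 30 = 3390 + (-90) = 3300 ft.
ISA temperature at 3300 ft = 15 − 2 × (3300/1000) = 8.4°C.
ISA deviation = -3 − 8.4 = -11.4°C.
Density altitude = 3300 + 120 × (-11.4) = 1932 ft.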